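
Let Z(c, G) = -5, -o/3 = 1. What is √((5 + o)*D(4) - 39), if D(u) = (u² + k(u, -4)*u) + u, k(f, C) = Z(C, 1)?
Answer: I*√39 ≈ 6.245*I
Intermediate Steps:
o = -3 (o = -3*1 = -3)
k(f, C) = -5
D(u) = u² - 4*u (D(u) = (u² - 5*u) + u = u² - 4*u)
√((5 + o)*D(4) - 39) = √((5 - 3)*(4*(-4 + 4)) - 39) = √(2*(4*0) - 39) = √(2*0 - 39) = √(0 - 39) = √(-39) = I*√39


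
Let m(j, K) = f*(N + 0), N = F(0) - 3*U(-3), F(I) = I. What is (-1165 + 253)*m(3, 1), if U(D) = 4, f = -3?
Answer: -32832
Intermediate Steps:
N = -12 (N = 0 - 3*4 = 0 - 12 = -12)
m(j, K) = 36 (m(j, K) = -3*(-12 + 0) = -3*(-12) = 36)
(-1165 + 253)*m(3, 1) = (-1165 + 253)*36 = -912*36 = -32832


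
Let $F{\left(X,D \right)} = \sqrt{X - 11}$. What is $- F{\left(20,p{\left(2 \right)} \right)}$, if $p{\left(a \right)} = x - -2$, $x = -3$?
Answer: $-3$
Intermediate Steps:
$p{\left(a \right)} = -1$ ($p{\left(a \right)} = -3 - -2 = -3 + 2 = -1$)
$F{\left(X,D \right)} = \sqrt{-11 + X}$
$- F{\left(20,p{\left(2 \right)} \right)} = - \sqrt{-11 + 20} = - \sqrt{9} = \left(-1\right) 3 = -3$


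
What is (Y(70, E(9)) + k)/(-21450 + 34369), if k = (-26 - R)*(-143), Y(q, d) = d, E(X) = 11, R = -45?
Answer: -2706/12919 ≈ -0.20946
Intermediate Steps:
k = -2717 (k = (-26 - 1*(-45))*(-143) = (-26 + 45)*(-143) = 19*(-143) = -2717)
(Y(70, E(9)) + k)/(-21450 + 34369) = (11 - 2717)/(-21450 + 34369) = -2706/12919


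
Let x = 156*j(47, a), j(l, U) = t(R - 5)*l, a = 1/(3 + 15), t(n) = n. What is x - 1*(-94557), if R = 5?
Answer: 94557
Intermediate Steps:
a = 1/18 ≈ 0.055556
j(l, U) = 0 (j(l, U) = (5 - 5)*l = 0*l = 0)
x = 0 (x = 156*0 = 0)
x - 1*(-94557) = 0 - 1*(-94557) = 0 + 94557 = 94557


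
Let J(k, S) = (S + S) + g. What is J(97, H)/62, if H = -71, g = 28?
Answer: -57/31 ≈ -1.8387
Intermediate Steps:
J(k, S) = 28 + 2*S (J(k, S) = (S + S) + 28 = 2*S + 28 = 28 + 2*S)
J(97, H)/62 = (28 + 2*(-71))/62 = (28 - 142)*(1/62) = -114*1/62 = -57/31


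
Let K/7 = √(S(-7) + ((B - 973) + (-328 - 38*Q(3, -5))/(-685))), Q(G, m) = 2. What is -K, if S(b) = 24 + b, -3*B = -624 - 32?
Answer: -14*I*√777821610/2055 ≈ -190.0*I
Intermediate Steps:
B = 656/3 (B = -(-624 - 32)/3 = -⅓*(-656) = 656/3 ≈ 218.67)
K = 14*I*√777821610/2055 (K = 7*√((24 - 7) + ((656/3 - 973) + (-328 - 38*2)/(-685))) = 7*√(17 + (-2263/3 + (-328 - 76)*(-1/685))) = 7*√(17 + (-2263/3 - 404*(-1/685))) = 7*√(17 + (-2263/3 + 404/685)) = 7*√(17 - 1548943/2055) = 7*√(-1514008/2055) = 7*(2*I*√777821610/2055) = 14*I*√777821610/2055 ≈ 190.0*I)
-K = -14*I*√777821610/2055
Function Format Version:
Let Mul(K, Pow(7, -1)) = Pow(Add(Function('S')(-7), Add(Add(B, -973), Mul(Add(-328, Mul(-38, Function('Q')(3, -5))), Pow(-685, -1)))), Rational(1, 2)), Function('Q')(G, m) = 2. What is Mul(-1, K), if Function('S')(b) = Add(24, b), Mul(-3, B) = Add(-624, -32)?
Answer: Mul(Rational(-14, 2055), I, Pow(777821610, Rational(1, 2))) ≈ Mul(-190.00, I)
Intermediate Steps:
B = Rational(656, 3) (B = Mul(Rational(-1, 3), Add(-624, -32)) = Mul(Rational(-1, 3), -656) = Rational(656, 3) ≈ 218.67)
K = Mul(Rational(14, 2055), I, Pow(777821610, Rational(1, 2))) (K = Mul(7, Pow(Add(Add(24, -7), Add(Add(Rational(656, 3), -973), Mul(Add(-328, Mul(-38, 2)), Pow(-685, -1)))), Rational(1, 2))) = Mul(7, Pow(Add(17, Add(Rational(-2263, 3), Mul(Add(-328, -76), Rational(-1, 685)))), Rational(1, 2))) = Mul(7, Pow(Add(17, Add(Rational(-2263, 3), Mul(-404, Rational(-1, 685)))), Rational(1, 2))) = Mul(7, Pow(Add(17, Add(Rational(-2263, 3), Rational(404, 685))), Rational(1, 2))) = Mul(7, Pow(Add(17, Rational(-1548943, 2055)), Rational(1, 2))) = Mul(7, Pow(Rational(-1514008, 2055), Rational(1, 2))) = Mul(7, Mul(Rational(2, 2055), I, Pow(777821610, Rational(1, 2)))) = Mul(Rational(14, 2055), I, Pow(777821610, Rational(1, 2))) ≈ Mul(190.00, I))
Mul(-1, K) = Mul(-1, Mul(Rational(14, 2055), I, Pow(777821610, Rational(1, 2)))) = Mul(Rational(-14, 2055), I, Pow(777821610, Rational(1, 2)))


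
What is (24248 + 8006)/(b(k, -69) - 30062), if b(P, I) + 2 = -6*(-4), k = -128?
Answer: -16127/15020 ≈ -1.0737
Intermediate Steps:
b(P, I) = 22 (b(P, I) = -2 - 6*(-4) = -2 + 24 = 22)
(24248 + 8006)/(b(k, -69) - 30062) = (24248 + 8006)/(22 - 30062) = 32254/(-30040) = 32254*(-1/30040) = -16127/15020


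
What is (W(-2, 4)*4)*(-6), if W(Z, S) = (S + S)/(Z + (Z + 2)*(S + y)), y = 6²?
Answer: 96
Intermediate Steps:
y = 36
W(Z, S) = 2*S/(Z + (2 + Z)*(36 + S)) (W(Z, S) = (S + S)/(Z + (Z + 2)*(S + 36)) = (2*S)/(Z + (2 + Z)*(36 + S)) = 2*S/(Z + (2 + Z)*(36 + S)))
(W(-2, 4)*4)*(-6) = ((2*4/(72 + 2*4 + 37*(-2) + 4*(-2)))*4)*(-6) = ((2*4/(72 + 8 - 74 - 8))*4)*(-6) = ((2*4/(-2))*4)*(-6) = ((2*4*(-½))*4)*(-6) = -4*4*(-6) = -16*(-6) = 96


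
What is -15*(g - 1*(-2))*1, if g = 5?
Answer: -105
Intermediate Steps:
-15*(g - 1*(-2))*1 = -15*(5 - 1*(-2))*1 = -15*(5 + 2)*1 = -15*7*1 = -105*1 = -105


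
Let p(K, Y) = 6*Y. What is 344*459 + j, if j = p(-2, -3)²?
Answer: 158220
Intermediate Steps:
j = 324 (j = (6*(-3))² = (-18)² = 324)
344*459 + j = 344*459 + 324 = 157896 + 324 = 158220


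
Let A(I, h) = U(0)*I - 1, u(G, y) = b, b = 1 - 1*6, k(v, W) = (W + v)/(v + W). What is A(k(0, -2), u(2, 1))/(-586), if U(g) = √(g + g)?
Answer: 1/586 ≈ 0.0017065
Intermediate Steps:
U(g) = √2*√g (U(g) = √(2*g) = √2*√g)
k(v, W) = 1 (k(v, W) = (W + v)/(W + v) = 1)
b = -5 (b = 1 - 6 = -5)
u(G, y) = -5
A(I, h) = -1 (A(I, h) = (√2*√0)*I - 1 = (√2*0)*I - 1 = 0*I - 1 = 0 - 1 = -1)
A(k(0, -2), u(2, 1))/(-586) = -1/(-586) = -1*(-1/586) = 1/586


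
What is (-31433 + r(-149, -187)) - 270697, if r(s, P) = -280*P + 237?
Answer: -249533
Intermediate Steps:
r(s, P) = 237 - 280*P
(-31433 + r(-149, -187)) - 270697 = (-31433 + (237 - 280*(-187))) - 270697 = (-31433 + (237 + 52360)) - 270697 = (-31433 + 52597) - 270697 = 21164 - 270697 = -249533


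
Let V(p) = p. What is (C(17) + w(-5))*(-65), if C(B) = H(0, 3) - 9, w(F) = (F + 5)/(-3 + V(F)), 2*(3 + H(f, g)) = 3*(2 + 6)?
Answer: 0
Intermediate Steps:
H(f, g) = 9 (H(f, g) = -3 + (3*(2 + 6))/2 = -3 + (3*8)/2 = -3 + (1/2)*24 = -3 + 12 = 9)
w(F) = (5 + F)/(-3 + F) (w(F) = (F + 5)/(-3 + F) = (5 + F)/(-3 + F))
C(B) = 0 (C(B) = 9 - 9 = 0)
(C(17) + w(-5))*(-65) = (0 + (5 - 5)/(-3 - 5))*(-65) = (0 + 0/(-8))*(-65) = (0 - 1/8*0)*(-65) = (0 + 0)*(-65) = 0*(-65) = 0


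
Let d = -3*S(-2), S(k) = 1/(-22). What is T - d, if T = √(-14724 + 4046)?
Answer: -3/22 + I*√10678 ≈ -0.13636 + 103.33*I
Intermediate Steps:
S(k) = -1/22
d = 3/22 (d = -3*(-1/22) = 3/22 ≈ 0.13636)
T = I*√10678 (T = √(-10678) = I*√10678 ≈ 103.33*I)
T - d = I*√10678 - 1*3/22 = I*√10678 - 3/22 = -3/22 + I*√10678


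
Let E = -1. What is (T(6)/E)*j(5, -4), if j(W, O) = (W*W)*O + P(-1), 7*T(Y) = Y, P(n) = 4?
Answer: 576/7 ≈ 82.286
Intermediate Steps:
T(Y) = Y/7
j(W, O) = 4 + O*W**2 (j(W, O) = (W*W)*O + 4 = W**2*O + 4 = O*W**2 + 4 = 4 + O*W**2)
(T(6)/E)*j(5, -4) = (((1/7)*6)/(-1))*(4 - 4*5**2) = (-1*6/7)*(4 - 4*25) = -6*(4 - 100)/7 = -6/7*(-96) = 576/7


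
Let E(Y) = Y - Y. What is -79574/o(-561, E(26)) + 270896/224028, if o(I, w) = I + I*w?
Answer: 136202854/952119 ≈ 143.05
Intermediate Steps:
E(Y) = 0
-79574/o(-561, E(26)) + 270896/224028 = -79574*(-1/(561*(1 + 0))) + 270896/224028 = -79574/((-561*1)) + 270896*(1/224028) = -79574/(-561) + 67724/56007 = -79574*(-1/561) + 67724/56007 = 7234/51 + 67724/56007 = 136202854/952119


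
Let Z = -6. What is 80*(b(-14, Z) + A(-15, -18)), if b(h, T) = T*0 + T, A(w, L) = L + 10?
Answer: -1120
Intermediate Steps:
A(w, L) = 10 + L
b(h, T) = T (b(h, T) = 0 + T = T)
80*(b(-14, Z) + A(-15, -18)) = 80*(-6 + (10 - 18)) = 80*(-6 - 8) = 80*(-14) = -1120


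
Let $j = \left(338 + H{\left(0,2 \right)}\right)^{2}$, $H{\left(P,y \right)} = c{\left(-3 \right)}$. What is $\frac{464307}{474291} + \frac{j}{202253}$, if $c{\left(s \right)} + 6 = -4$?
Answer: $\frac{1178322005}{779892501} \approx 1.5109$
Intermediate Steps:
$c{\left(s \right)} = -10$ ($c{\left(s \right)} = -6 - 4 = -10$)
$H{\left(P,y \right)} = -10$
$j = 107584$ ($j = \left(338 - 10\right)^{2} = 328^{2} = 107584$)
$\frac{464307}{474291} + \frac{j}{202253} = \frac{464307}{474291} + \frac{107584}{202253} = 464307 \cdot \frac{1}{474291} + 107584 \cdot \frac{1}{202253} = \frac{154769}{158097} + \frac{2624}{4933} = \frac{1178322005}{779892501}$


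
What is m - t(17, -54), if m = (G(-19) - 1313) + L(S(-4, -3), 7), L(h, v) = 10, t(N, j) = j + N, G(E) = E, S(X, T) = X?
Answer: -1285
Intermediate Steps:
t(N, j) = N + j
m = -1322 (m = (-19 - 1313) + 10 = -1332 + 10 = -1322)
m - t(17, -54) = -1322 - (17 - 54) = -1322 - 1*(-37) = -1322 + 37 = -1285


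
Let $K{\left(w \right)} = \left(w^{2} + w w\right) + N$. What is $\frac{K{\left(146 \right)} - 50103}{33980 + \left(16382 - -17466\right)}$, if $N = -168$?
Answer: $- \frac{7639}{67828} \approx -0.11262$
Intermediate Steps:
$K{\left(w \right)} = -168 + 2 w^{2}$ ($K{\left(w \right)} = \left(w^{2} + w w\right) - 168 = \left(w^{2} + w^{2}\right) - 168 = 2 w^{2} - 168 = -168 + 2 w^{2}$)
$\frac{K{\left(146 \right)} - 50103}{33980 + \left(16382 - -17466\right)} = \frac{\left(-168 + 2 \cdot 146^{2}\right) - 50103}{33980 + \left(16382 - -17466\right)} = \frac{\left(-168 + 2 \cdot 21316\right) - 50103}{33980 + \left(16382 + 17466\right)} = \frac{\left(-168 + 42632\right) - 50103}{33980 + 33848} = \frac{42464 - 50103}{67828} = \left(-7639\right) \frac{1}{67828} = - \frac{7639}{67828}$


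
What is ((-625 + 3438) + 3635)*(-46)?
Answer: -296608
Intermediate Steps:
((-625 + 3438) + 3635)*(-46) = (2813 + 3635)*(-46) = 6448*(-46) = -296608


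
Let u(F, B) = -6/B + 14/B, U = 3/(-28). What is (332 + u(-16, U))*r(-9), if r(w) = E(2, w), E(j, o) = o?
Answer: -2316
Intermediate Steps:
r(w) = w
U = -3/28 (U = 3*(-1/28) = -3/28 ≈ -0.10714)
u(F, B) = 8/B
(332 + u(-16, U))*r(-9) = (332 + 8/(-3/28))*(-9) = (332 + 8*(-28/3))*(-9) = (332 - 224/3)*(-9) = (772/3)*(-9) = -2316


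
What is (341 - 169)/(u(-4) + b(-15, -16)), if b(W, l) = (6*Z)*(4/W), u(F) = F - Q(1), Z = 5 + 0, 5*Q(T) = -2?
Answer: -430/29 ≈ -14.828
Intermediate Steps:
Q(T) = -2/5 (Q(T) = (1/5)*(-2) = -2/5)
Z = 5
u(F) = 2/5 + F (u(F) = F - 1*(-2/5) = F + 2/5 = 2/5 + F)
b(W, l) = 120/W (b(W, l) = (6*5)*(4/W) = 30*(4/W) = 120/W)
(341 - 169)/(u(-4) + b(-15, -16)) = (341 - 169)/((2/5 - 4) + 120/(-15)) = 172/(-18/5 + 120*(-1/15)) = 172/(-18/5 - 8) = 172/(-58/5) = 172*(-5/58) = -430/29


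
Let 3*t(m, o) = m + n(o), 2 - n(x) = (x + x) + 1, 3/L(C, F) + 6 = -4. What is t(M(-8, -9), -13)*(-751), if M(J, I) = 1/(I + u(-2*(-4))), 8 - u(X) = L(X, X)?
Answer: -134429/21 ≈ -6401.4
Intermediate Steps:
L(C, F) = -3/10 (L(C, F) = 3/(-6 - 4) = 3/(-10) = 3*(-⅒) = -3/10)
u(X) = 83/10 (u(X) = 8 - 1*(-3/10) = 8 + 3/10 = 83/10)
M(J, I) = 1/(83/10 + I) (M(J, I) = 1/(I + 83/10) = 1/(83/10 + I))
n(x) = 1 - 2*x (n(x) = 2 - ((x + x) + 1) = 2 - (2*x + 1) = 2 - (1 + 2*x) = 2 + (-1 - 2*x) = 1 - 2*x)
t(m, o) = ⅓ - 2*o/3 + m/3 (t(m, o) = (m + (1 - 2*o))/3 = (1 + m - 2*o)/3 = ⅓ - 2*o/3 + m/3)
t(M(-8, -9), -13)*(-751) = (⅓ - ⅔*(-13) + (10/(83 + 10*(-9)))/3)*(-751) = (⅓ + 26/3 + (10/(83 - 90))/3)*(-751) = (⅓ + 26/3 + (10/(-7))/3)*(-751) = (⅓ + 26/3 + (10*(-⅐))/3)*(-751) = (⅓ + 26/3 + (⅓)*(-10/7))*(-751) = (⅓ + 26/3 - 10/21)*(-751) = (179/21)*(-751) = -134429/21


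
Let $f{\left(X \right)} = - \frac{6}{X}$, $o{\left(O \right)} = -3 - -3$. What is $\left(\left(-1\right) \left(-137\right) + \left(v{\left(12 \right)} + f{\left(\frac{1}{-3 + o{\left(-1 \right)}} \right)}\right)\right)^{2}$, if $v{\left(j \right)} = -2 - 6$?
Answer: $21609$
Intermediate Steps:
$o{\left(O \right)} = 0$ ($o{\left(O \right)} = -3 + 3 = 0$)
$v{\left(j \right)} = -8$ ($v{\left(j \right)} = -2 - 6 = -8$)
$\left(\left(-1\right) \left(-137\right) + \left(v{\left(12 \right)} + f{\left(\frac{1}{-3 + o{\left(-1 \right)}} \right)}\right)\right)^{2} = \left(\left(-1\right) \left(-137\right) - \left(8 + \frac{6}{\frac{1}{-3 + 0}}\right)\right)^{2} = \left(137 - \left(8 + \frac{6}{\frac{1}{-3}}\right)\right)^{2} = \left(137 - \left(8 + \frac{6}{- \frac{1}{3}}\right)\right)^{2} = \left(137 - -10\right)^{2} = \left(137 + \left(-8 + 18\right)\right)^{2} = \left(137 + 10\right)^{2} = 147^{2} = 21609$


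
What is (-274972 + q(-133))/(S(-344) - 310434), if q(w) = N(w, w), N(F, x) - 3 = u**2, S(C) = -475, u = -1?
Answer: 274968/310909 ≈ 0.88440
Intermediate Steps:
N(F, x) = 4 (N(F, x) = 3 + (-1)**2 = 3 + 1 = 4)
q(w) = 4
(-274972 + q(-133))/(S(-344) - 310434) = (-274972 + 4)/(-475 - 310434) = -274968/(-310909) = -274968*(-1/310909) = 274968/310909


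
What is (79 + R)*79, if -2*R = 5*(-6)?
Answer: 7426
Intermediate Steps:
R = 15 (R = -5*(-6)/2 = -½*(-30) = 15)
(79 + R)*79 = (79 + 15)*79 = 94*79 = 7426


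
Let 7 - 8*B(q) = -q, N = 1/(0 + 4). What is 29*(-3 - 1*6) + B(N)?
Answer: -8323/32 ≈ -260.09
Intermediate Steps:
N = ¼ (N = 1/4 = ¼ ≈ 0.25000)
B(q) = 7/8 + q/8 (B(q) = 7/8 - (-1)*q/8 = 7/8 + q/8)
29*(-3 - 1*6) + B(N) = 29*(-3 - 1*6) + (7/8 + (⅛)*(¼)) = 29*(-3 - 6) + (7/8 + 1/32) = 29*(-9) + 29/32 = -261 + 29/32 = -8323/32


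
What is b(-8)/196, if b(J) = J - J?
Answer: 0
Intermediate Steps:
b(J) = 0
b(-8)/196 = 0/196 = 0*(1/196) = 0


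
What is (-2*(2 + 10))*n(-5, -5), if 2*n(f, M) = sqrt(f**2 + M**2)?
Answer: -60*sqrt(2) ≈ -84.853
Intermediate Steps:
n(f, M) = sqrt(M**2 + f**2)/2 (n(f, M) = sqrt(f**2 + M**2)/2 = sqrt(M**2 + f**2)/2)
(-2*(2 + 10))*n(-5, -5) = (-2*(2 + 10))*(sqrt((-5)**2 + (-5)**2)/2) = (-2*12)*(sqrt(25 + 25)/2) = -12*sqrt(50) = -12*5*sqrt(2) = -60*sqrt(2)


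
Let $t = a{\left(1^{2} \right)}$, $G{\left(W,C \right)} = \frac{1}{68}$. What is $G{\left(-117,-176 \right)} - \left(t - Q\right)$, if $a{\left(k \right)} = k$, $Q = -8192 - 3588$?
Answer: $- \frac{801107}{68} \approx -11781.0$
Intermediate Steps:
$Q = -11780$ ($Q = -8192 - 3588 = -11780$)
$G{\left(W,C \right)} = \frac{1}{68}$
$t = 1$ ($t = 1^{2} = 1$)
$G{\left(-117,-176 \right)} - \left(t - Q\right) = \frac{1}{68} - \left(1 - -11780\right) = \frac{1}{68} - \left(1 + 11780\right) = \frac{1}{68} - 11781 = - \frac{801107}{68}$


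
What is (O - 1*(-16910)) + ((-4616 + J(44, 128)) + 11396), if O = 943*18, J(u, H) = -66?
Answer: 40598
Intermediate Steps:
O = 16974
(O - 1*(-16910)) + ((-4616 + J(44, 128)) + 11396) = (16974 - 1*(-16910)) + ((-4616 - 66) + 11396) = (16974 + 16910) + (-4682 + 11396) = 33884 + 6714 = 40598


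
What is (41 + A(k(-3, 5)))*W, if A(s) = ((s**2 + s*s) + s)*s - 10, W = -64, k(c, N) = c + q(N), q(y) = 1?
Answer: -1216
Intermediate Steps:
k(c, N) = 1 + c (k(c, N) = c + 1 = 1 + c)
A(s) = -10 + s*(s + 2*s**2) (A(s) = ((s**2 + s**2) + s)*s - 10 = (2*s**2 + s)*s - 10 = (s + 2*s**2)*s - 10 = s*(s + 2*s**2) - 10 = -10 + s*(s + 2*s**2))
(41 + A(k(-3, 5)))*W = (41 + (-10 + (1 - 3)**2 + 2*(1 - 3)**3))*(-64) = (41 + (-10 + (-2)**2 + 2*(-2)**3))*(-64) = (41 + (-10 + 4 + 2*(-8)))*(-64) = (41 + (-10 + 4 - 16))*(-64) = (41 - 22)*(-64) = 19*(-64) = -1216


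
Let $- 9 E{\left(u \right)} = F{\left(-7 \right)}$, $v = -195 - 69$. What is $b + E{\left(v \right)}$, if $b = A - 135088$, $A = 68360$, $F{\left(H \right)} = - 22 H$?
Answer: $- \frac{600706}{9} \approx -66745.0$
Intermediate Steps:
$v = -264$ ($v = -195 - 69 = -264$)
$E{\left(u \right)} = - \frac{154}{9}$ ($E{\left(u \right)} = - \frac{\left(-22\right) \left(-7\right)}{9} = \left(- \frac{1}{9}\right) 154 = - \frac{154}{9}$)
$b = -66728$ ($b = 68360 - 135088 = -66728$)
$b + E{\left(v \right)} = -66728 - \frac{154}{9} = - \frac{600706}{9}$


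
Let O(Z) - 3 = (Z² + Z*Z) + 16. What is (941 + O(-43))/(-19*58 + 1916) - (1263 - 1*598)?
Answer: -268326/407 ≈ -659.28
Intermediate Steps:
O(Z) = 19 + 2*Z² (O(Z) = 3 + ((Z² + Z*Z) + 16) = 3 + ((Z² + Z²) + 16) = 3 + (2*Z² + 16) = 3 + (16 + 2*Z²) = 19 + 2*Z²)
(941 + O(-43))/(-19*58 + 1916) - (1263 - 1*598) = (941 + (19 + 2*(-43)²))/(-19*58 + 1916) - (1263 - 1*598) = (941 + (19 + 2*1849))/(-1102 + 1916) - (1263 - 598) = (941 + (19 + 3698))/814 - 1*665 = (941 + 3717)*(1/814) - 665 = 4658*(1/814) - 665 = 2329/407 - 665 = -268326/407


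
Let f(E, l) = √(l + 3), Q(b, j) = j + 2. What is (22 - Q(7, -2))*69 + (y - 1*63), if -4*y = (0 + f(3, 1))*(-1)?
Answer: 2911/2 ≈ 1455.5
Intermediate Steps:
Q(b, j) = 2 + j
f(E, l) = √(3 + l)
y = ½ (y = -(0 + √(3 + 1))*(-1)/4 = -(0 + √4)*(-1)/4 = -(0 + 2)*(-1)/4 = -(-1)/2 = -¼*(-2) = ½ ≈ 0.50000)
(22 - Q(7, -2))*69 + (y - 1*63) = (22 - (2 - 2))*69 + (½ - 1*63) = (22 - 1*0)*69 + (½ - 63) = (22 + 0)*69 - 125/2 = 22*69 - 125/2 = 1518 - 125/2 = 2911/2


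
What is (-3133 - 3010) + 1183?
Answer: -4960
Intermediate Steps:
(-3133 - 3010) + 1183 = -6143 + 1183 = -4960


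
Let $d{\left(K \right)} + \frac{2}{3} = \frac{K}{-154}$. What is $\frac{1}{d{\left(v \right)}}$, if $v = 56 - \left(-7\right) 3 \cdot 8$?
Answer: $- \frac{33}{70} \approx -0.47143$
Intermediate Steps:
$v = 224$ ($v = 56 - \left(-21\right) 8 = 56 - -168 = 56 + 168 = 224$)
$d{\left(K \right)} = - \frac{2}{3} - \frac{K}{154}$ ($d{\left(K \right)} = - \frac{2}{3} + \frac{K}{-154} = - \frac{2}{3} + K \left(- \frac{1}{154}\right) = - \frac{2}{3} - \frac{K}{154}$)
$\frac{1}{d{\left(v \right)}} = \frac{1}{- \frac{2}{3} - \frac{16}{11}} = \frac{1}{- \frac{70}{33}} = - \frac{33}{70}$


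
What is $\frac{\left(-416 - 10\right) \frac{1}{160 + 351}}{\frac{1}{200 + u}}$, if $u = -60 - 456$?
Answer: $\frac{134616}{511} \approx 263.44$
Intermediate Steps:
$u = -516$ ($u = -60 - 456 = -516$)
$\frac{\left(-416 - 10\right) \frac{1}{160 + 351}}{\frac{1}{200 + u}} = \frac{\left(-416 - 10\right) \frac{1}{160 + 351}}{\frac{1}{200 - 516}} = \frac{\left(-426\right) \frac{1}{511}}{\frac{1}{-316}} = \frac{\left(-426\right) \frac{1}{511}}{- \frac{1}{316}} = \left(- \frac{426}{511}\right) \left(-316\right) = \frac{134616}{511}$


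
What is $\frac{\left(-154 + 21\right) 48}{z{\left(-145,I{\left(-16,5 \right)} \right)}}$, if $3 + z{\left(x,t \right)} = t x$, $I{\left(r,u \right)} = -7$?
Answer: $- \frac{1596}{253} \approx -6.3083$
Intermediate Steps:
$z{\left(x,t \right)} = -3 + t x$
$\frac{\left(-154 + 21\right) 48}{z{\left(-145,I{\left(-16,5 \right)} \right)}} = \frac{\left(-154 + 21\right) 48}{-3 - -1015} = \frac{\left(-133\right) 48}{-3 + 1015} = - \frac{6384}{1012} = \left(-6384\right) \frac{1}{1012} = - \frac{1596}{253}$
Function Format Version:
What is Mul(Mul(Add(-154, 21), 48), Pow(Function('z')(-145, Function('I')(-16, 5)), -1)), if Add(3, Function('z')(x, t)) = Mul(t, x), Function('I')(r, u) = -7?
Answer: Rational(-1596, 253) ≈ -6.3083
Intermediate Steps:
Function('z')(x, t) = Add(-3, Mul(t, x))
Mul(Mul(Add(-154, 21), 48), Pow(Function('z')(-145, Function('I')(-16, 5)), -1)) = Mul(Mul(Add(-154, 21), 48), Pow(Add(-3, Mul(-7, -145)), -1)) = Mul(Mul(-133, 48), Pow(Add(-3, 1015), -1)) = Mul(-6384, Pow(1012, -1)) = Mul(-6384, Rational(1, 1012)) = Rational(-1596, 253)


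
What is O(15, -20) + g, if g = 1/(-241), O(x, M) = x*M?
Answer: -72301/241 ≈ -300.00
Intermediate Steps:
O(x, M) = M*x
g = -1/241 ≈ -0.0041494
O(15, -20) + g = -20*15 - 1/241 = -300 - 1/241 = -72301/241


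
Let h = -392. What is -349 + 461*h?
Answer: -181061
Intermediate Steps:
-349 + 461*h = -349 + 461*(-392) = -349 - 180712 = -181061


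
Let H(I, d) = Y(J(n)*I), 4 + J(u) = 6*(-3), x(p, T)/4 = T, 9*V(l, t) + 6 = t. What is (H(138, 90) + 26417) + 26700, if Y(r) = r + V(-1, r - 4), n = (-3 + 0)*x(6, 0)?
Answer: 447683/9 ≈ 49743.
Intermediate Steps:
V(l, t) = -2/3 + t/9
x(p, T) = 4*T
n = 0 (n = (-3 + 0)*(4*0) = -3*0 = 0)
J(u) = -22 (J(u) = -4 + 6*(-3) = -4 - 18 = -22)
Y(r) = -10/9 + 10*r/9 (Y(r) = r + (-2/3 + (r - 4)/9) = r + (-2/3 + (-4 + r)/9) = r + (-2/3 + (-4/9 + r/9)) = r + (-10/9 + r/9) = -10/9 + 10*r/9)
H(I, d) = -10/9 - 220*I/9 (H(I, d) = -10/9 + 10*(-22*I)/9 = -10/9 - 220*I/9)
(H(138, 90) + 26417) + 26700 = ((-10/9 - 220/9*138) + 26417) + 26700 = ((-10/9 - 10120/3) + 26417) + 26700 = (-30370/9 + 26417) + 26700 = 207383/9 + 26700 = 447683/9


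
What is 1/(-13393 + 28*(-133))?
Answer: -1/17117 ≈ -5.8421e-5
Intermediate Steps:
1/(-13393 + 28*(-133)) = 1/(-13393 - 3724) = 1/(-17117) = -1/17117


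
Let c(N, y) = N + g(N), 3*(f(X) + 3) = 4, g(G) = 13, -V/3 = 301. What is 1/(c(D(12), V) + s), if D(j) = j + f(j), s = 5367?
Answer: 3/16171 ≈ 0.00018552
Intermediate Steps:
V = -903 (V = -3*301 = -903)
f(X) = -5/3 (f(X) = -3 + (⅓)*4 = -3 + 4/3 = -5/3)
D(j) = -5/3 + j (D(j) = j - 5/3 = -5/3 + j)
c(N, y) = 13 + N (c(N, y) = N + 13 = 13 + N)
1/(c(D(12), V) + s) = 1/((13 + (-5/3 + 12)) + 5367) = 1/((13 + 31/3) + 5367) = 1/(70/3 + 5367) = 1/(16171/3) = 3/16171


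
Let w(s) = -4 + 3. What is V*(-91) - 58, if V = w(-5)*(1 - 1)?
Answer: -58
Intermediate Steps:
w(s) = -1
V = 0 (V = -(1 - 1) = -1*0 = 0)
V*(-91) - 58 = 0*(-91) - 58 = 0 - 58 = -58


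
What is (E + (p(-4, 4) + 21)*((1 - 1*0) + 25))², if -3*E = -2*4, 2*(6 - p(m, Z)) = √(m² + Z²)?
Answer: 4517668/9 - 219856*√2/3 ≈ 3.9832e+5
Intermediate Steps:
p(m, Z) = 6 - √(Z² + m²)/2 (p(m, Z) = 6 - √(m² + Z²)/2 = 6 - √(Z² + m²)/2)
E = 8/3 (E = -(-2)*4/3 = -⅓*(-8) = 8/3 ≈ 2.6667)
(E + (p(-4, 4) + 21)*((1 - 1*0) + 25))² = (8/3 + ((6 - √(4² + (-4)²)/2) + 21)*((1 - 1*0) + 25))² = (8/3 + ((6 - √(16 + 16)/2) + 21)*((1 + 0) + 25))² = (8/3 + ((6 - 2*√2) + 21)*(1 + 25))² = (8/3 + ((6 - 2*√2) + 21)*26)² = (8/3 + (27 - 2*√2)*26)² = (8/3 + (702 - 52*√2))² = (2114/3 - 52*√2)²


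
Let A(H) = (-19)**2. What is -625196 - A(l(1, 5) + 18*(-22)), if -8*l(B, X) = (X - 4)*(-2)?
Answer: -625557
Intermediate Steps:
l(B, X) = -1 + X/4 (l(B, X) = -(X - 4)*(-2)/8 = -(-4 + X)*(-2)/8 = -(8 - 2*X)/8 = -1 + X/4)
A(H) = 361
-625196 - A(l(1, 5) + 18*(-22)) = -625196 - 1*361 = -625196 - 361 = -625557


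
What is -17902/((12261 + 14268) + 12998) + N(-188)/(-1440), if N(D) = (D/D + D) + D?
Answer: -730417/3794592 ≈ -0.19249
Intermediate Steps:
N(D) = 1 + 2*D (N(D) = (1 + D) + D = 1 + 2*D)
-17902/((12261 + 14268) + 12998) + N(-188)/(-1440) = -17902/((12261 + 14268) + 12998) + (1 + 2*(-188))/(-1440) = -17902/(26529 + 12998) + (1 - 376)*(-1/1440) = -17902/39527 - 375*(-1/1440) = -17902*1/39527 + 25/96 = -17902/39527 + 25/96 = -730417/3794592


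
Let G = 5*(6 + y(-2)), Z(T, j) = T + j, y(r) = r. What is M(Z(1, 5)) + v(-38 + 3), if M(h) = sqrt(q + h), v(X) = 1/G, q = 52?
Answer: 1/20 + sqrt(58) ≈ 7.6658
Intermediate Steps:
G = 20 (G = 5*(6 - 2) = 5*4 = 20)
v(X) = 1/20
M(h) = sqrt(52 + h)
M(Z(1, 5)) + v(-38 + 3) = sqrt(52 + (1 + 5)) + 1/20 = sqrt(52 + 6) + 1/20 = sqrt(58) + 1/20 = 1/20 + sqrt(58)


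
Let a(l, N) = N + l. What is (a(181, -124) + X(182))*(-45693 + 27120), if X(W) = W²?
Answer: -616270713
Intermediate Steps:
(a(181, -124) + X(182))*(-45693 + 27120) = ((-124 + 181) + 182²)*(-45693 + 27120) = (57 + 33124)*(-18573) = 33181*(-18573) = -616270713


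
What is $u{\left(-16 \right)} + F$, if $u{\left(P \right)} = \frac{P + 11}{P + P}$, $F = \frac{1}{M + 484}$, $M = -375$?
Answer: $\frac{577}{3488} \approx 0.16542$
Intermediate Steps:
$F = \frac{1}{109}$ ($F = \frac{1}{-375 + 484} = \frac{1}{109} \approx 0.0091743$)
$u{\left(P \right)} = \frac{11 + P}{2 P}$
$u{\left(-16 \right)} + F = \frac{11 - 16}{2 \left(-16\right)} + \frac{1}{109} = \frac{1}{2} \left(- \frac{1}{16}\right) \left(-5\right) + \frac{1}{109} = \frac{5}{32} + \frac{1}{109} = \frac{577}{3488}$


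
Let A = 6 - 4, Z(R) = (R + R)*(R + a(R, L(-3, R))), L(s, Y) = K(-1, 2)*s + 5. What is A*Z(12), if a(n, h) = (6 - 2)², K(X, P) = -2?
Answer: 1344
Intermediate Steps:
L(s, Y) = 5 - 2*s (L(s, Y) = -2*s + 5 = 5 - 2*s)
a(n, h) = 16 (a(n, h) = 4² = 16)
Z(R) = 2*R*(16 + R) (Z(R) = (R + R)*(R + 16) = (2*R)*(16 + R) = 2*R*(16 + R))
A = 2
A*Z(12) = 2*(2*12*(16 + 12)) = 2*(2*12*28) = 2*672 = 1344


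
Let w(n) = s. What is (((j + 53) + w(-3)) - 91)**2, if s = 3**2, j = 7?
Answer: 484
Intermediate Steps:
s = 9
w(n) = 9
(((j + 53) + w(-3)) - 91)**2 = (((7 + 53) + 9) - 91)**2 = ((60 + 9) - 91)**2 = (69 - 91)**2 = (-22)**2 = 484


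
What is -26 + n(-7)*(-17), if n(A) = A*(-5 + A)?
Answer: -1454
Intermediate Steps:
-26 + n(-7)*(-17) = -26 - 7*(-5 - 7)*(-17) = -26 - 7*(-12)*(-17) = -26 + 84*(-17) = -26 - 1428 = -1454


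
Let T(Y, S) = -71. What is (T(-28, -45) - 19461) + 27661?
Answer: 8129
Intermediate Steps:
(T(-28, -45) - 19461) + 27661 = (-71 - 19461) + 27661 = -19532 + 27661 = 8129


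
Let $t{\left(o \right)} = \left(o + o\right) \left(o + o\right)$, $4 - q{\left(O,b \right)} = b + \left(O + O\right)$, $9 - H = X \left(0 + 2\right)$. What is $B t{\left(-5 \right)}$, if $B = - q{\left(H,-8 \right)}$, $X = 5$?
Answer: $-1400$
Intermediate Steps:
$H = -1$ ($H = 9 - 5 \left(0 + 2\right) = 9 - 5 \cdot 2 = 9 - 10 = -1$)
$q{\left(O,b \right)} = 4 - b - 2 O$ ($q{\left(O,b \right)} = 4 - \left(b + \left(O + O\right)\right) = 4 - \left(b + 2 O\right) = 4 - b - 2 O$)
$t{\left(o \right)} = 4 o^{2}$ ($t{\left(o \right)} = 2 o 2 o = 4 o^{2}$)
$B = -14$ ($B = - (4 - -8 - -2) = - (4 + 8 + 2) = \left(-1\right) 14 = -14$)
$B t{\left(-5 \right)} = - 14 \cdot 4 \left(-5\right)^{2} = - 14 \cdot 4 \cdot 25 = \left(-14\right) 100 = -1400$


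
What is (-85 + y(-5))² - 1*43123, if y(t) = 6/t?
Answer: -892314/25 ≈ -35693.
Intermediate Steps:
(-85 + y(-5))² - 1*43123 = (-85 + 6/(-5))² - 1*43123 = (-85 + 6*(-⅕))² - 43123 = (-85 - 6/5)² - 43123 = (-431/5)² - 43123 = 185761/25 - 43123 = -892314/25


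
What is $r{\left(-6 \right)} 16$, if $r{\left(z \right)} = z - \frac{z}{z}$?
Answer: $-112$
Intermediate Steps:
$r{\left(z \right)} = -1 + z$ ($r{\left(z \right)} = z - 1 = -1 + z$)
$r{\left(-6 \right)} 16 = \left(-1 - 6\right) 16 = \left(-7\right) 16 = -112$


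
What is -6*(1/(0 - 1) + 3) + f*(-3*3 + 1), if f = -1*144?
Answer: 1140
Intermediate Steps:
f = -144
-6*(1/(0 - 1) + 3) + f*(-3*3 + 1) = -6*(1/(0 - 1) + 3) - 144*(-3*3 + 1) = -6*(1/(-1) + 3) - 144*(-9 + 1) = -6*(-1 + 3) - 144*(-8) = -6*2 + 1152 = -12 + 1152 = 1140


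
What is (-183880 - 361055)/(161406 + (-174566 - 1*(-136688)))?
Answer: -181645/41176 ≈ -4.4114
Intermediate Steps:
(-183880 - 361055)/(161406 + (-174566 - 1*(-136688))) = -544935/(161406 + (-174566 + 136688)) = -544935/(161406 - 37878) = -544935/123528 = -544935*1/123528 = -181645/41176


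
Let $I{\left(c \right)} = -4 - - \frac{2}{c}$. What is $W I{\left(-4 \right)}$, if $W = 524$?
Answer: $-2358$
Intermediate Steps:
$I{\left(c \right)} = -4 + \frac{2}{c}$
$W I{\left(-4 \right)} = 524 \left(-4 + \frac{2}{-4}\right) = 524 \left(-4 + 2 \left(- \frac{1}{4}\right)\right) = 524 \left(-4 - \frac{1}{2}\right) = 524 \left(- \frac{9}{2}\right) = -2358$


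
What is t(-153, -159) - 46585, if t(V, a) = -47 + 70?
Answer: -46562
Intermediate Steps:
t(V, a) = 23
t(-153, -159) - 46585 = 23 - 46585 = -46562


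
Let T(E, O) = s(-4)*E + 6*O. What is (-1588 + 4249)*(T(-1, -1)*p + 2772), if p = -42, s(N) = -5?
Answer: 7488054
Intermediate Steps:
T(E, O) = -5*E + 6*O
(-1588 + 4249)*(T(-1, -1)*p + 2772) = (-1588 + 4249)*((-5*(-1) + 6*(-1))*(-42) + 2772) = 2661*((5 - 6)*(-42) + 2772) = 2661*(-1*(-42) + 2772) = 2661*(42 + 2772) = 2661*2814 = 7488054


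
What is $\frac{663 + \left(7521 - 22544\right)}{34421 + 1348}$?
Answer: $- \frac{14360}{35769} \approx -0.40146$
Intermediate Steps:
$\frac{663 + \left(7521 - 22544\right)}{34421 + 1348} = \frac{663 - 15023}{35769} = \left(-14360\right) \frac{1}{35769} = - \frac{14360}{35769}$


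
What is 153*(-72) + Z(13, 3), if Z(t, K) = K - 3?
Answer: -11016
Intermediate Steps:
Z(t, K) = -3 + K
153*(-72) + Z(13, 3) = 153*(-72) + (-3 + 3) = -11016 + 0 = -11016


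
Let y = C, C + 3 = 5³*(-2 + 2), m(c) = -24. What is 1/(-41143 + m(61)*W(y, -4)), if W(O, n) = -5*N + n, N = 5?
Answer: -1/40447 ≈ -2.4724e-5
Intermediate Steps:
C = -3 (C = -3 + 5³*(-2 + 2) = -3 + 125*0 = -3 + 0 = -3)
y = -3
W(O, n) = -25 + n (W(O, n) = -5*5 + n = -25 + n)
1/(-41143 + m(61)*W(y, -4)) = 1/(-41143 - 24*(-25 - 4)) = 1/(-41143 - 24*(-29)) = 1/(-41143 + 696) = 1/(-40447) = -1/40447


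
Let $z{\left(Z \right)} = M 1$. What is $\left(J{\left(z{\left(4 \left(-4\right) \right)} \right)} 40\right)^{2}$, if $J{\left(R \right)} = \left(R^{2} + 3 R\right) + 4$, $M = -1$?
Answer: $6400$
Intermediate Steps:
$z{\left(Z \right)} = -1$ ($z{\left(Z \right)} = \left(-1\right) 1 = -1$)
$J{\left(R \right)} = 4 + R^{2} + 3 R$
$\left(J{\left(z{\left(4 \left(-4\right) \right)} \right)} 40\right)^{2} = \left(\left(4 + \left(-1\right)^{2} + 3 \left(-1\right)\right) 40\right)^{2} = \left(\left(4 + 1 - 3\right) 40\right)^{2} = \left(2 \cdot 40\right)^{2} = 80^{2} = 6400$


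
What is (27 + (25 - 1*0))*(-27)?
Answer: -1404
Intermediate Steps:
(27 + (25 - 1*0))*(-27) = (27 + (25 + 0))*(-27) = (27 + 25)*(-27) = 52*(-27) = -1404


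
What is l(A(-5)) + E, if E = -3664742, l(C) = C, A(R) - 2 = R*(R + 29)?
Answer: -3664860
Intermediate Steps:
A(R) = 2 + R*(29 + R) (A(R) = 2 + R*(R + 29) = 2 + R*(29 + R))
l(A(-5)) + E = (2 + (-5)² + 29*(-5)) - 3664742 = (2 + 25 - 145) - 3664742 = -118 - 3664742 = -3664860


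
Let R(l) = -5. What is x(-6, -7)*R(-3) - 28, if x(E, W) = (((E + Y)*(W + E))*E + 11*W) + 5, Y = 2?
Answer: 1892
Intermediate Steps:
x(E, W) = 5 + 11*W + E*(2 + E)*(E + W) (x(E, W) = (((E + 2)*(W + E))*E + 11*W) + 5 = (((2 + E)*(E + W))*E + 11*W) + 5 = (E*(2 + E)*(E + W) + 11*W) + 5 = (11*W + E*(2 + E)*(E + W)) + 5 = 5 + 11*W + E*(2 + E)*(E + W))
x(-6, -7)*R(-3) - 28 = (5 + (-6)**3 + 2*(-6)**2 + 11*(-7) - 7*(-6)**2 + 2*(-6)*(-7))*(-5) - 28 = (5 - 216 + 2*36 - 77 - 7*36 + 84)*(-5) - 28 = (5 - 216 + 72 - 77 - 252 + 84)*(-5) - 28 = -384*(-5) - 28 = 1920 - 28 = 1892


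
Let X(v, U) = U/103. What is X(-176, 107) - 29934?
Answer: -3083095/103 ≈ -29933.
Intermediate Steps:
X(v, U) = U/103 (X(v, U) = U*(1/103) = U/103)
X(-176, 107) - 29934 = (1/103)*107 - 29934 = 107/103 - 29934 = -3083095/103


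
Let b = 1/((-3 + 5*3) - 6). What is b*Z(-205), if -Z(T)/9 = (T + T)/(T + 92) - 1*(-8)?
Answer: -1971/113 ≈ -17.442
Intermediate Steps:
Z(T) = -72 - 18*T/(92 + T) (Z(T) = -9*((T + T)/(T + 92) - 1*(-8)) = -9*((2*T)/(92 + T) + 8) = -9*(2*T/(92 + T) + 8) = -9*(8 + 2*T/(92 + T)) = -72 - 18*T/(92 + T))
b = 1/6 (b = 1/((-3 + 15) - 6) = 1/(12 - 6) = 1/6 ≈ 0.16667)
b*Z(-205) = (18*(-368 - 5*(-205))/(92 - 205))/6 = (18*(-368 + 1025)/(-113))/6 = (18*(-1/113)*657)/6 = (1/6)*(-11826/113) = -1971/113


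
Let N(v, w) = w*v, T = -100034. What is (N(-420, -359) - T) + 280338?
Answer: 531152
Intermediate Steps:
N(v, w) = v*w
(N(-420, -359) - T) + 280338 = (-420*(-359) - 1*(-100034)) + 280338 = (150780 + 100034) + 280338 = 250814 + 280338 = 531152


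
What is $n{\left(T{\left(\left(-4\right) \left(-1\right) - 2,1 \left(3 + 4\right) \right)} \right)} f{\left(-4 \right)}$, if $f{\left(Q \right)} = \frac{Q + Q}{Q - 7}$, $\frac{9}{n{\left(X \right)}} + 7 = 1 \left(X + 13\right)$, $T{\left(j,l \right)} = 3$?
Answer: $\frac{8}{11} \approx 0.72727$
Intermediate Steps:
$n{\left(X \right)} = \frac{9}{6 + X}$ ($n{\left(X \right)} = \frac{9}{-7 + 1 \left(X + 13\right)} = \frac{9}{-7 + 1 \left(13 + X\right)} = \frac{9}{-7 + \left(13 + X\right)} = \frac{9}{6 + X}$)
$f{\left(Q \right)} = \frac{2 Q}{-7 + Q}$
$n{\left(T{\left(\left(-4\right) \left(-1\right) - 2,1 \left(3 + 4\right) \right)} \right)} f{\left(-4 \right)} = \frac{9}{6 + 3} \cdot 2 \left(-4\right) \frac{1}{-7 - 4} = \frac{9}{9} \cdot 2 \left(-4\right) \frac{1}{-11} = 9 \cdot \frac{1}{9} \cdot 2 \left(-4\right) \left(- \frac{1}{11}\right) = 1 \cdot \frac{8}{11} = \frac{8}{11}$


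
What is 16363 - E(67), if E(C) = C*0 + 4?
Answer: 16359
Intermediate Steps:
E(C) = 4 (E(C) = 0 + 4 = 4)
16363 - E(67) = 16363 - 1*4 = 16363 - 4 = 16359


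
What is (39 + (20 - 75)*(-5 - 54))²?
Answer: 10784656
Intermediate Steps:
(39 + (20 - 75)*(-5 - 54))² = (39 - 55*(-59))² = (39 + 3245)² = 3284² = 10784656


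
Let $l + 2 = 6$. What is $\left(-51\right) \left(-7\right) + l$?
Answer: $361$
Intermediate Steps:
$l = 4$ ($l = -2 + 6 = 4$)
$\left(-51\right) \left(-7\right) + l = \left(-51\right) \left(-7\right) + 4 = 357 + 4 = 361$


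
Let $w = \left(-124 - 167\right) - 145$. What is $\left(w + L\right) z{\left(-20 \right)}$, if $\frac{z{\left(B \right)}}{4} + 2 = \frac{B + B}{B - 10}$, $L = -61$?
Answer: $\frac{3976}{3} \approx 1325.3$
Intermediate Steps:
$z{\left(B \right)} = -8 + \frac{8 B}{-10 + B}$ ($z{\left(B \right)} = -8 + 4 \frac{B + B}{B - 10} = -8 + 4 \frac{2 B}{-10 + B} = -8 + \frac{8 B}{-10 + B}$)
$w = -436$ ($w = -291 - 145 = -436$)
$\left(w + L\right) z{\left(-20 \right)} = \left(-436 - 61\right) \frac{80}{-10 - 20} = - 497 \frac{80}{-30} = - 497 \cdot 80 \left(- \frac{1}{30}\right) = \left(-497\right) \left(- \frac{8}{3}\right) = \frac{3976}{3}$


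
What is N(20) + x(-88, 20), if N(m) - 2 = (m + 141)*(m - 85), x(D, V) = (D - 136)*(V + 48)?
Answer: -25695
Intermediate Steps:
x(D, V) = (-136 + D)*(48 + V)
N(m) = 2 + (-85 + m)*(141 + m) (N(m) = 2 + (m + 141)*(m - 85) = 2 + (141 + m)*(-85 + m) = 2 + (-85 + m)*(141 + m))
N(20) + x(-88, 20) = (-11983 + 20² + 56*20) + (-6528 - 136*20 + 48*(-88) - 88*20) = (-11983 + 400 + 1120) + (-6528 - 2720 - 4224 - 1760) = -10463 - 15232 = -25695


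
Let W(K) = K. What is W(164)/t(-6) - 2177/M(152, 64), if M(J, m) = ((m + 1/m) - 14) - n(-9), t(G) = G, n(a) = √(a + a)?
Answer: -242690818/3440043 - 8916992*I*√2/3440043 ≈ -70.549 - 3.6658*I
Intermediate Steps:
n(a) = √2*√a (n(a) = √(2*a) = √2*√a)
M(J, m) = -14 + m + 1/m - 3*I*√2 (M(J, m) = ((m + 1/m) - 14) - √2*√(-9) = (-14 + m + 1/m) - √2*3*I = (-14 + m + 1/m) - 3*I*√2 = -14 + m + 1/m - 3*I*√2)
W(164)/t(-6) - 2177/M(152, 64) = 164/(-6) - 2177/(-14 + 64 + 1/64 - 3*I*√2) = 164*(-⅙) - 2177/(-14 + 64 + 1/64 - 3*I*√2) = -82/3 - 2177/(3201/64 - 3*I*√2)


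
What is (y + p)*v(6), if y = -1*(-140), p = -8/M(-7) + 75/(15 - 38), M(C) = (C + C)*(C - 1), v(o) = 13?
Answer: 572091/322 ≈ 1776.7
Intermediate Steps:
M(C) = 2*C*(-1 + C) (M(C) = (2*C)*(-1 + C) = 2*C*(-1 + C))
p = -1073/322 (p = -8*(-1/(14*(-1 - 7))) + 75/(15 - 38) = -8/(2*(-7)*(-8)) + 75/(-23) = -8/112 + 75*(-1/23) = -8*1/112 - 75/23 = -1/14 - 75/23 = -1073/322 ≈ -3.3323)
y = 140
(y + p)*v(6) = (140 - 1073/322)*13 = (44007/322)*13 = 572091/322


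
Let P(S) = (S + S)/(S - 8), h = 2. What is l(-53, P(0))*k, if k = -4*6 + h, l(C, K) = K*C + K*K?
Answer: 0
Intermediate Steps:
P(S) = 2*S/(-8 + S) (P(S) = (2*S)/(-8 + S) = 2*S/(-8 + S))
l(C, K) = K² + C*K (l(C, K) = C*K + K² = K² + C*K)
k = -22 (k = -4*6 + 2 = -24 + 2 = -22)
l(-53, P(0))*k = ((2*0/(-8 + 0))*(-53 + 2*0/(-8 + 0)))*(-22) = ((2*0/(-8))*(-53 + 2*0/(-8)))*(-22) = ((2*0*(-⅛))*(-53 + 2*0*(-⅛)))*(-22) = (0*(-53 + 0))*(-22) = (0*(-53))*(-22) = 0*(-22) = 0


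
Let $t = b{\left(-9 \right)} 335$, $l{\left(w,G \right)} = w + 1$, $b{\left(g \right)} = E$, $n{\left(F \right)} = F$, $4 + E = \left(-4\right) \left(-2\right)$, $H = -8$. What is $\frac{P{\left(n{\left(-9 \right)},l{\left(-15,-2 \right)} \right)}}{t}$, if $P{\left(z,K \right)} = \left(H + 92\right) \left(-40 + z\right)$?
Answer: $- \frac{1029}{335} \approx -3.0716$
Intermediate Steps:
$E = 4$ ($E = -4 - -8 = -4 + 8 = 4$)
$b{\left(g \right)} = 4$
$l{\left(w,G \right)} = 1 + w$
$P{\left(z,K \right)} = -3360 + 84 z$ ($P{\left(z,K \right)} = \left(-8 + 92\right) \left(-40 + z\right) = 84 \left(-40 + z\right) = -3360 + 84 z$)
$t = 1340$ ($t = 4 \cdot 335 = 1340$)
$\frac{P{\left(n{\left(-9 \right)},l{\left(-15,-2 \right)} \right)}}{t} = \frac{-3360 + 84 \left(-9\right)}{1340} = \left(-3360 - 756\right) \frac{1}{1340} = \left(-4116\right) \frac{1}{1340} = - \frac{1029}{335}$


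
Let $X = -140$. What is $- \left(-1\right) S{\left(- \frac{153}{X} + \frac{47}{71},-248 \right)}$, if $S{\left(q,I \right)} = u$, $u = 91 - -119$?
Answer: $210$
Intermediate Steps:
$u = 210$ ($u = 91 + 119 = 210$)
$S{\left(q,I \right)} = 210$
$- \left(-1\right) S{\left(- \frac{153}{X} + \frac{47}{71},-248 \right)} = - \left(-1\right) 210 = \left(-1\right) \left(-210\right) = 210$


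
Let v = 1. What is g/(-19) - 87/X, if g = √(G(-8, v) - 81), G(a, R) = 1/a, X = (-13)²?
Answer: -87/169 - I*√1298/76 ≈ -0.51479 - 0.47405*I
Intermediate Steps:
X = 169
g = I*√1298/4 (g = √(1/(-8) - 81) = √(-⅛ - 81) = √(-649/8) = I*√1298/4 ≈ 9.0069*I)
g/(-19) - 87/X = (I*√1298/4)/(-19) - 87/169 = (I*√1298/4)*(-1/19) - 87*1/169 = -I*√1298/76 - 87/169 = -87/169 - I*√1298/76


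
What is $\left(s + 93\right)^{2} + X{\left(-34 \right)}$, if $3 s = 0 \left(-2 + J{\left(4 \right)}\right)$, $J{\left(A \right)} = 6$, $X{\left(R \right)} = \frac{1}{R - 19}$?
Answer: $\frac{458396}{53} \approx 8649.0$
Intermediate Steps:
$X{\left(R \right)} = \frac{1}{-19 + R}$
$s = 0$ ($s = \frac{0 \left(-2 + 6\right)}{3} = \frac{0 \cdot 4}{3} = \frac{1}{3} \cdot 0 = 0$)
$\left(s + 93\right)^{2} + X{\left(-34 \right)} = \left(0 + 93\right)^{2} + \frac{1}{-19 - 34} = 93^{2} + \frac{1}{-53} = 8649 - \frac{1}{53} = \frac{458396}{53}$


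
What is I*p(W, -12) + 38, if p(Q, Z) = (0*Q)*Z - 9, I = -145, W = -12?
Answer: 1343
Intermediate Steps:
p(Q, Z) = -9 (p(Q, Z) = 0*Z - 9 = 0 - 9 = -9)
I*p(W, -12) + 38 = -145*(-9) + 38 = 1305 + 38 = 1343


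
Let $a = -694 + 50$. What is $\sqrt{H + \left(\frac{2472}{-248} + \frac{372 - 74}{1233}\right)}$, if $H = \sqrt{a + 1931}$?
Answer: $\frac{\sqrt{-1578860473 + 486999243 \sqrt{143}}}{12741} \approx 5.1136$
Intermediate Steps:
$a = -644$
$H = 3 \sqrt{143}$ ($H = \sqrt{-644 + 1931} = \sqrt{1287} = 3 \sqrt{143} \approx 35.875$)
$\sqrt{H + \left(\frac{2472}{-248} + \frac{372 - 74}{1233}\right)} = \sqrt{3 \sqrt{143} + \left(\frac{2472}{-248} + \frac{372 - 74}{1233}\right)} = \sqrt{3 \sqrt{143} + \left(2472 \left(- \frac{1}{248}\right) + \left(372 - 74\right) \frac{1}{1233}\right)} = \sqrt{3 \sqrt{143} + \left(- \frac{309}{31} + 298 \cdot \frac{1}{1233}\right)} = \sqrt{3 \sqrt{143} + \left(- \frac{309}{31} + \frac{298}{1233}\right)} = \sqrt{3 \sqrt{143} - \frac{371759}{38223}} = \sqrt{- \frac{371759}{38223} + 3 \sqrt{143}}$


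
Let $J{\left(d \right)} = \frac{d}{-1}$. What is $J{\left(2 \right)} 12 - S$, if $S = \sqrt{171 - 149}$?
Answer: $-24 - \sqrt{22} \approx -28.69$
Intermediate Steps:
$J{\left(d \right)} = - d$ ($J{\left(d \right)} = d \left(-1\right) = - d$)
$S = \sqrt{22} \approx 4.6904$
$J{\left(2 \right)} 12 - S = \left(-1\right) 2 \cdot 12 - \sqrt{22} = \left(-2\right) 12 - \sqrt{22} = -24 - \sqrt{22}$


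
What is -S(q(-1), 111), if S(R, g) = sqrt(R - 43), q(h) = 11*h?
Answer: -3*I*sqrt(6) ≈ -7.3485*I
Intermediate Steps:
S(R, g) = sqrt(-43 + R)
-S(q(-1), 111) = -sqrt(-43 + 11*(-1)) = -sqrt(-43 - 11) = -sqrt(-54) = -3*I*sqrt(6)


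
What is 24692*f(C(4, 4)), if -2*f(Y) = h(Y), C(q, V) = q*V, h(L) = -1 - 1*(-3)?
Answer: -24692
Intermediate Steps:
h(L) = 2 (h(L) = -1 + 3 = 2)
C(q, V) = V*q
f(Y) = -1 (f(Y) = -½*2 = -1)
24692*f(C(4, 4)) = 24692*(-1) = -24692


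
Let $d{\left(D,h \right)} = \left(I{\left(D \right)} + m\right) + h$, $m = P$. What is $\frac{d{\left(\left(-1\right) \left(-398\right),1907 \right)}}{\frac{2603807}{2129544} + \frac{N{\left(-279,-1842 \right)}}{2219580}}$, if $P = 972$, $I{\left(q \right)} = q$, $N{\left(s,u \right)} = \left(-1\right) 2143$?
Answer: $\frac{430260384743640}{160410953563} \approx 2682.2$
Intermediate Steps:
$N{\left(s,u \right)} = -2143$
$m = 972$
$d{\left(D,h \right)} = 972 + D + h$ ($d{\left(D,h \right)} = \left(D + 972\right) + h = \left(972 + D\right) + h = 972 + D + h$)
$\frac{d{\left(\left(-1\right) \left(-398\right),1907 \right)}}{\frac{2603807}{2129544} + \frac{N{\left(-279,-1842 \right)}}{2219580}} = \frac{972 - -398 + 1907}{\frac{2603807}{2129544} - \frac{2143}{2219580}} = \frac{972 + 398 + 1907}{2603807 \cdot \frac{1}{2129544} - \frac{2143}{2219580}} = \frac{3277}{\frac{2603807}{2129544} - \frac{2143}{2219580}} = \frac{3277}{\frac{160410953563}{131297035320}} = 3277 \cdot \frac{131297035320}{160410953563} = \frac{430260384743640}{160410953563}$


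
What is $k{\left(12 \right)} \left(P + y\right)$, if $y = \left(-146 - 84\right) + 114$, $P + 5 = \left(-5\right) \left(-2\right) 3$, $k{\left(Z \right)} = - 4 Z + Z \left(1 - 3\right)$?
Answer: $6552$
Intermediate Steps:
$k{\left(Z \right)} = - 6 Z$ ($k{\left(Z \right)} = - 4 Z + Z \left(-2\right) = - 4 Z - 2 Z = - 6 Z$)
$P = 25$ ($P = -5 + \left(-5\right) \left(-2\right) 3 = -5 + 10 \cdot 3 = -5 + 30 = 25$)
$y = -116$ ($y = -230 + 114 = -116$)
$k{\left(12 \right)} \left(P + y\right) = \left(-6\right) 12 \left(25 - 116\right) = \left(-72\right) \left(-91\right) = 6552$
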